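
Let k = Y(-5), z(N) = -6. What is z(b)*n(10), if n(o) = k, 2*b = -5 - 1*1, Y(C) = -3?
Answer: 18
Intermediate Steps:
b = -3 (b = (-5 - 1*1)/2 = (-5 - 1)/2 = (½)*(-6) = -3)
k = -3
n(o) = -3
z(b)*n(10) = -6*(-3) = 18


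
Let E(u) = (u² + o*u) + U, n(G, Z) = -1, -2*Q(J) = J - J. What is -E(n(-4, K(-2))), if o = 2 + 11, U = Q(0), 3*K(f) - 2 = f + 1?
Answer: 12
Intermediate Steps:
K(f) = 1 + f/3 (K(f) = ⅔ + (f + 1)/3 = ⅔ + (1 + f)/3 = ⅔ + (⅓ + f/3) = 1 + f/3)
Q(J) = 0 (Q(J) = -(J - J)/2 = -½*0 = 0)
U = 0
o = 13
E(u) = u² + 13*u (E(u) = (u² + 13*u) + 0 = u² + 13*u)
-E(n(-4, K(-2))) = -(-1)*(13 - 1) = -(-1)*12 = -1*(-12) = 12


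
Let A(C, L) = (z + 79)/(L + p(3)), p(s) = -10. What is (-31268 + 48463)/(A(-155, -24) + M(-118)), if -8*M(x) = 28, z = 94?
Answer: -292315/146 ≈ -2002.2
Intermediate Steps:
M(x) = -7/2 (M(x) = -⅛*28 = -7/2)
A(C, L) = 173/(-10 + L) (A(C, L) = (94 + 79)/(L - 10) = 173/(-10 + L))
(-31268 + 48463)/(A(-155, -24) + M(-118)) = (-31268 + 48463)/(173/(-10 - 24) - 7/2) = 17195/(173/(-34) - 7/2) = 17195/(173*(-1/34) - 7/2) = 17195/(-173/34 - 7/2) = 17195/(-146/17) = 17195*(-17/146) = -292315/146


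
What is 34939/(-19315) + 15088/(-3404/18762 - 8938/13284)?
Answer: -147643305996469/8358585565 ≈ -17664.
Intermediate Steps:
34939/(-19315) + 15088/(-3404/18762 - 8938/13284) = 34939*(-1/19315) + 15088/(-3404*1/18762 - 8938*1/13284) = -34939/19315 + 15088/(-1702/9381 - 109/162) = -34939/19315 + 15088/(-432751/506574) = -34939/19315 + 15088*(-506574/432751) = -34939/19315 - 7643188512/432751 = -147643305996469/8358585565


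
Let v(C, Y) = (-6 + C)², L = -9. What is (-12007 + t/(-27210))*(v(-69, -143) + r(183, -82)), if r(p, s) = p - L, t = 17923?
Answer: -633526354027/9070 ≈ -6.9849e+7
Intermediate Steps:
r(p, s) = 9 + p (r(p, s) = p - 1*(-9) = p + 9 = 9 + p)
(-12007 + t/(-27210))*(v(-69, -143) + r(183, -82)) = (-12007 + 17923/(-27210))*((-6 - 69)² + (9 + 183)) = (-12007 + 17923*(-1/27210))*((-75)² + 192) = (-12007 - 17923/27210)*(5625 + 192) = -326728393/27210*5817 = -633526354027/9070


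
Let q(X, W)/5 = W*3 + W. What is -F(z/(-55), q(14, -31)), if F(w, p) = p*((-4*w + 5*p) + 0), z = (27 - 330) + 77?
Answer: -21254096/11 ≈ -1.9322e+6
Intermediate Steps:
z = -226 (z = -303 + 77 = -226)
q(X, W) = 20*W (q(X, W) = 5*(W*3 + W) = 5*(3*W + W) = 5*(4*W) = 20*W)
F(w, p) = p*(-4*w + 5*p)
-F(z/(-55), q(14, -31)) = -20*(-31)*(-(-904)/(-55) + 5*(20*(-31))) = -(-620)*(-(-904)*(-1)/55 + 5*(-620)) = -(-620)*(-4*226/55 - 3100) = -(-620)*(-904/55 - 3100) = -(-620)*(-171404)/55 = -1*21254096/11 = -21254096/11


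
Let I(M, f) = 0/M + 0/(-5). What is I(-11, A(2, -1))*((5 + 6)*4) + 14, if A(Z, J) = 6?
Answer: 14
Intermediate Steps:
I(M, f) = 0 (I(M, f) = 0 + 0*(-⅕) = 0 + 0 = 0)
I(-11, A(2, -1))*((5 + 6)*4) + 14 = 0*((5 + 6)*4) + 14 = 0*(11*4) + 14 = 0*44 + 14 = 0 + 14 = 14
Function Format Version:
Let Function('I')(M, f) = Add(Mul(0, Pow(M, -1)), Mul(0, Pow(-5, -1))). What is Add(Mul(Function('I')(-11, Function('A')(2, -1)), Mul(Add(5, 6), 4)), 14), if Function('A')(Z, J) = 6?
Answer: 14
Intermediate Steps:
Function('I')(M, f) = 0 (Function('I')(M, f) = Add(0, Mul(0, Rational(-1, 5))) = Add(0, 0) = 0)
Add(Mul(Function('I')(-11, Function('A')(2, -1)), Mul(Add(5, 6), 4)), 14) = Add(Mul(0, Mul(Add(5, 6), 4)), 14) = Add(Mul(0, Mul(11, 4)), 14) = Add(Mul(0, 44), 14) = Add(0, 14) = 14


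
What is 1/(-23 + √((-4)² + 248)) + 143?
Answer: 37872/265 - 2*√66/265 ≈ 142.85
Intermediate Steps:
1/(-23 + √((-4)² + 248)) + 143 = 1/(-23 + √(16 + 248)) + 143 = 1/(-23 + √264) + 143 = 1/(-23 + 2*√66) + 143 = 143 + 1/(-23 + 2*√66)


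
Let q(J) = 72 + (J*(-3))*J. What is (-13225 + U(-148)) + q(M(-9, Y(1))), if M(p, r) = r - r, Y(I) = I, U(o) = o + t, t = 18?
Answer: -13283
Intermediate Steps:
U(o) = 18 + o (U(o) = o + 18 = 18 + o)
M(p, r) = 0 (M(p, r) = r - r = 0)
q(J) = 72 - 3*J² (q(J) = 72 + (-3*J)*J = 72 - 3*J²)
(-13225 + U(-148)) + q(M(-9, Y(1))) = (-13225 + (18 - 148)) + (72 - 3*0²) = (-13225 - 130) + (72 - 3*0) = -13355 + (72 + 0) = -13355 + 72 = -13283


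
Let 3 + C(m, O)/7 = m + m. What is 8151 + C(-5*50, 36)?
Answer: 4630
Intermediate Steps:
C(m, O) = -21 + 14*m (C(m, O) = -21 + 7*(m + m) = -21 + 7*(2*m) = -21 + 14*m)
8151 + C(-5*50, 36) = 8151 + (-21 + 14*(-5*50)) = 8151 + (-21 + 14*(-250)) = 8151 + (-21 - 3500) = 8151 - 3521 = 4630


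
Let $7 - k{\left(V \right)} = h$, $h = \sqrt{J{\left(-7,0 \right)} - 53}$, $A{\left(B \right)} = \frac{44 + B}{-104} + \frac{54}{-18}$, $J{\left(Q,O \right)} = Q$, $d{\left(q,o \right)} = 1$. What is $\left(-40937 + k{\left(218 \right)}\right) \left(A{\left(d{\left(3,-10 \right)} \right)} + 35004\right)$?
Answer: $- \frac{74493807435}{52} - \frac{3640059 i \sqrt{15}}{52} \approx -1.4326 \cdot 10^{9} - 2.7111 \cdot 10^{5} i$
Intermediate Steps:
$A{\left(B \right)} = - \frac{89}{26} - \frac{B}{104}$ ($A{\left(B \right)} = \left(44 + B\right) \left(- \frac{1}{104}\right) + 54 \left(- \frac{1}{18}\right) = \left(- \frac{11}{26} - \frac{B}{104}\right) - 3 = - \frac{89}{26} - \frac{B}{104}$)
$h = 2 i \sqrt{15}$ ($h = \sqrt{-7 - 53} = \sqrt{-60} = 2 i \sqrt{15} \approx 7.746 i$)
$k{\left(V \right)} = 7 - 2 i \sqrt{15}$
$\left(-40937 + k{\left(218 \right)}\right) \left(A{\left(d{\left(3,-10 \right)} \right)} + 35004\right) = \left(-40937 + \left(7 - 2 i \sqrt{15}\right)\right) \left(\left(- \frac{89}{26} - \frac{1}{104}\right) + 35004\right) = \left(-40930 - 2 i \sqrt{15}\right) \left(\left(- \frac{89}{26} - \frac{1}{104}\right) + 35004\right) = \left(-40930 - 2 i \sqrt{15}\right) \left(- \frac{357}{104} + 35004\right) = \left(-40930 - 2 i \sqrt{15}\right) \frac{3640059}{104} = - \frac{74493807435}{52} - \frac{3640059 i \sqrt{15}}{52}$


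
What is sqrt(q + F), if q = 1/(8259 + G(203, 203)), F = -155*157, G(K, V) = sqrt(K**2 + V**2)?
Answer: sqrt(-200982764 - 4940005*sqrt(2))/sqrt(8259 + 203*sqrt(2)) ≈ 156.0*I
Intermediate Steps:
F = -24335
q = 1/(8259 + 203*sqrt(2)) (q = 1/(8259 + sqrt(203**2 + 203**2)) = 1/(8259 + sqrt(41209 + 41209)) = 1/(8259 + sqrt(82418)) = 1/(8259 + 203*sqrt(2)) ≈ 0.00011701)
sqrt(q + F) = sqrt((8259/68128663 - 203*sqrt(2)/68128663) - 24335) = sqrt(-1657911005846/68128663 - 203*sqrt(2)/68128663)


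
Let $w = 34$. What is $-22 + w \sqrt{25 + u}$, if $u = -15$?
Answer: $-22 + 34 \sqrt{10} \approx 85.517$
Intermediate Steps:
$-22 + w \sqrt{25 + u} = -22 + 34 \sqrt{25 - 15} = -22 + 34 \sqrt{10}$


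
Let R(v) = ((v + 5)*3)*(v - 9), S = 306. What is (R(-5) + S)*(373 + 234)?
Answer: 185742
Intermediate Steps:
R(v) = (-9 + v)*(15 + 3*v) (R(v) = ((5 + v)*3)*(-9 + v) = (15 + 3*v)*(-9 + v) = (-9 + v)*(15 + 3*v))
(R(-5) + S)*(373 + 234) = ((-135 - 12*(-5) + 3*(-5)**2) + 306)*(373 + 234) = ((-135 + 60 + 3*25) + 306)*607 = ((-135 + 60 + 75) + 306)*607 = (0 + 306)*607 = 306*607 = 185742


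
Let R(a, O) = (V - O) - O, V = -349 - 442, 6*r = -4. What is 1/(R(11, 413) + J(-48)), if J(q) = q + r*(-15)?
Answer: -1/1655 ≈ -0.00060423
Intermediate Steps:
r = -2/3 (r = (1/6)*(-4) = -2/3 ≈ -0.66667)
V = -791
J(q) = 10 + q (J(q) = q - 2/3*(-15) = q + 10 = 10 + q)
R(a, O) = -791 - 2*O (R(a, O) = (-791 - O) - O = -791 - 2*O)
1/(R(11, 413) + J(-48)) = 1/((-791 - 2*413) + (10 - 48)) = 1/((-791 - 826) - 38) = 1/(-1617 - 38) = 1/(-1655) = -1/1655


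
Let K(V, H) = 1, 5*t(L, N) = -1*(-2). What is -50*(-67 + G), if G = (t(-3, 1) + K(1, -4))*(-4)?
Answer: 3630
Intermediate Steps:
t(L, N) = ⅖ (t(L, N) = (-1*(-2))/5 = (⅕)*2 = ⅖)
G = -28/5 (G = (⅖ + 1)*(-4) = (7/5)*(-4) = -28/5 ≈ -5.6000)
-50*(-67 + G) = -50*(-67 - 28/5) = -50*(-363/5) = 3630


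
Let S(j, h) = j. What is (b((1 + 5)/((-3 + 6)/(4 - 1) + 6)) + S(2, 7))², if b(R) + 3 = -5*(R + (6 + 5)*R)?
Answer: 134689/49 ≈ 2748.8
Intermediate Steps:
b(R) = -3 - 60*R (b(R) = -3 - 5*(R + (6 + 5)*R) = -3 - 5*(R + 11*R) = -3 - 60*R)
(b((1 + 5)/((-3 + 6)/(4 - 1) + 6)) + S(2, 7))² = ((-3 - 60*(1 + 5)/((-3 + 6)/(4 - 1) + 6)) + 2)² = ((-3 - 360/(3/3 + 6)) + 2)² = ((-3 - 360/(3*(⅓) + 6)) + 2)² = ((-3 - 360/(1 + 6)) + 2)² = ((-3 - 360/7) + 2)² = (-381/7 + 2)² = (-367/7)² = 134689/49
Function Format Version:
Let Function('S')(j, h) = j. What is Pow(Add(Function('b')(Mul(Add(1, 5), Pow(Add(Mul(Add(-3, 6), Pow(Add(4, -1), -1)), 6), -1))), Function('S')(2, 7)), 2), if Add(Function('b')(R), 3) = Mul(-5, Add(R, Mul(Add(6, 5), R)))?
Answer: Rational(134689, 49) ≈ 2748.8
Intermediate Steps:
Function('b')(R) = Add(-3, Mul(-60, R)) (Function('b')(R) = Add(-3, Mul(-5, Add(R, Mul(Add(6, 5), R)))) = Add(-3, Mul(-5, Add(R, Mul(11, R)))) = Add(-3, Mul(-5, Mul(12, R))) = Add(-3, Mul(-60, R)))
Pow(Add(Function('b')(Mul(Add(1, 5), Pow(Add(Mul(Add(-3, 6), Pow(Add(4, -1), -1)), 6), -1))), Function('S')(2, 7)), 2) = Pow(Add(Add(-3, Mul(-60, Mul(Add(1, 5), Pow(Add(Mul(Add(-3, 6), Pow(Add(4, -1), -1)), 6), -1)))), 2), 2) = Pow(Add(Add(-3, Mul(-60, Mul(6, Pow(Add(Mul(3, Pow(3, -1)), 6), -1)))), 2), 2) = Pow(Add(Add(-3, Mul(-60, Mul(6, Pow(Add(Mul(3, Rational(1, 3)), 6), -1)))), 2), 2) = Pow(Add(Add(-3, Mul(-60, Mul(6, Pow(Add(1, 6), -1)))), 2), 2) = Pow(Add(Add(-3, Mul(-60, Mul(6, Pow(7, -1)))), 2), 2) = Pow(Add(Add(-3, Mul(-60, Mul(6, Rational(1, 7)))), 2), 2) = Pow(Add(Add(-3, Mul(-60, Rational(6, 7))), 2), 2) = Pow(Add(Add(-3, Rational(-360, 7)), 2), 2) = Pow(Add(Rational(-381, 7), 2), 2) = Pow(Rational(-367, 7), 2) = Rational(134689, 49)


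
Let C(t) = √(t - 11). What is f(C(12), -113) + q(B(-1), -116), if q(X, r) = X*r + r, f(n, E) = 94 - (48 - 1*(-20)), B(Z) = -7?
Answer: 722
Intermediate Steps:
C(t) = √(-11 + t)
f(n, E) = 26 (f(n, E) = 94 - (48 + 20) = 94 - 1*68 = 94 - 68 = 26)
q(X, r) = r + X*r
f(C(12), -113) + q(B(-1), -116) = 26 - 116*(1 - 7) = 26 - 116*(-6) = 26 + 696 = 722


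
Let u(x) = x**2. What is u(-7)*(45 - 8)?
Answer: 1813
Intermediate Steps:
u(-7)*(45 - 8) = (-7)**2*(45 - 8) = 49*37 = 1813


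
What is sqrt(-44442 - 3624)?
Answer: I*sqrt(48066) ≈ 219.24*I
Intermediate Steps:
sqrt(-44442 - 3624) = sqrt(-48066) = I*sqrt(48066)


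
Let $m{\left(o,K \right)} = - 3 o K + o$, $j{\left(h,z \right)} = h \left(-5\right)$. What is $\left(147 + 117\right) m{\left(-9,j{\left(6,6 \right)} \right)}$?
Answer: $-216216$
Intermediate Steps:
$j{\left(h,z \right)} = - 5 h$
$m{\left(o,K \right)} = o - 3 K o$ ($m{\left(o,K \right)} = - 3 K o + o = o - 3 K o$)
$\left(147 + 117\right) m{\left(-9,j{\left(6,6 \right)} \right)} = \left(147 + 117\right) \left(- 9 \left(1 - 3 \left(\left(-5\right) 6\right)\right)\right) = 264 \left(- 9 \left(1 - -90\right)\right) = 264 \left(- 9 \left(1 + 90\right)\right) = 264 \left(\left(-9\right) 91\right) = 264 \left(-819\right) = -216216$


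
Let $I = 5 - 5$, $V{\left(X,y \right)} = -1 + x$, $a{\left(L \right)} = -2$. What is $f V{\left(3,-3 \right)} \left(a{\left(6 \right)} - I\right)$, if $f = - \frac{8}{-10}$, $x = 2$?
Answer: $- \frac{8}{5} \approx -1.6$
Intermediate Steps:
$f = \frac{4}{5}$ ($f = \left(-8\right) \left(- \frac{1}{10}\right) = \frac{4}{5} \approx 0.8$)
$V{\left(X,y \right)} = 1$ ($V{\left(X,y \right)} = -1 + 2 = 1$)
$I = 0$
$f V{\left(3,-3 \right)} \left(a{\left(6 \right)} - I\right) = \frac{4}{5} \cdot 1 \left(-2 - 0\right) = \frac{4 \left(-2 + 0\right)}{5} = \frac{4}{5} \left(-2\right) = - \frac{8}{5}$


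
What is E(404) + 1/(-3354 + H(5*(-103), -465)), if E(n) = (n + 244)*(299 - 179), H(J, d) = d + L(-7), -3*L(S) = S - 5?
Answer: 296654399/3815 ≈ 77760.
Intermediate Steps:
L(S) = 5/3 - S/3 (L(S) = -(S - 5)/3 = -(-5 + S)/3 = 5/3 - S/3)
H(J, d) = 4 + d (H(J, d) = d + (5/3 - 1/3*(-7)) = d + (5/3 + 7/3) = d + 4 = 4 + d)
E(n) = 29280 + 120*n (E(n) = (244 + n)*120 = 29280 + 120*n)
E(404) + 1/(-3354 + H(5*(-103), -465)) = (29280 + 120*404) + 1/(-3354 + (4 - 465)) = (29280 + 48480) + 1/(-3354 - 461) = 77760 + 1/(-3815) = 77760 - 1/3815 = 296654399/3815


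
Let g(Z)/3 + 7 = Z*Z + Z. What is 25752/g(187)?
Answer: 8584/35149 ≈ 0.24422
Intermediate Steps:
g(Z) = -21 + 3*Z + 3*Z² (g(Z) = -21 + 3*(Z*Z + Z) = -21 + 3*(Z² + Z) = -21 + 3*(Z + Z²) = -21 + (3*Z + 3*Z²) = -21 + 3*Z + 3*Z²)
25752/g(187) = 25752/(-21 + 3*187 + 3*187²) = 25752/(-21 + 561 + 3*34969) = 25752/(-21 + 561 + 104907) = 25752/105447 = 25752*(1/105447) = 8584/35149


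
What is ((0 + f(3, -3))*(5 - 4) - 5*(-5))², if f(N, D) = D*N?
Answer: 256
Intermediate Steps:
((0 + f(3, -3))*(5 - 4) - 5*(-5))² = ((0 - 3*3)*(5 - 4) - 5*(-5))² = ((0 - 9)*1 + 25)² = (-9*1 + 25)² = (-9 + 25)² = 16² = 256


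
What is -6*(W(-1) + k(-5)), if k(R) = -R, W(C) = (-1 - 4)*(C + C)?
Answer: -90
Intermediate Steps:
W(C) = -10*C
-6*(W(-1) + k(-5)) = -6*(-10*(-1) - 1*(-5)) = -6*(10 + 5) = -6*15 = -90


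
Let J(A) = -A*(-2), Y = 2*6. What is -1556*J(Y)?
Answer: -37344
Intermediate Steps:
Y = 12
J(A) = 2*A (J(A) = -(-2)*A = 2*A)
-1556*J(Y) = -3112*12 = -1556*24 = -37344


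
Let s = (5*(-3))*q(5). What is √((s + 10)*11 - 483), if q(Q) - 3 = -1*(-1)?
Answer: I*√1033 ≈ 32.14*I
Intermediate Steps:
q(Q) = 4 (q(Q) = 3 - 1*(-1) = 3 + 1 = 4)
s = -60 (s = (5*(-3))*4 = -15*4 = -60)
√((s + 10)*11 - 483) = √((-60 + 10)*11 - 483) = √(-50*11 - 483) = √(-550 - 483) = √(-1033) = I*√1033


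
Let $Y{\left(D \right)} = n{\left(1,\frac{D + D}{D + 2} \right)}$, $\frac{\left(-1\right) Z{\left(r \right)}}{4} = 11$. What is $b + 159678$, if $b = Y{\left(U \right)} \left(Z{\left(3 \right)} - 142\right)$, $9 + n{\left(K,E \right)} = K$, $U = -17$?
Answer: $161166$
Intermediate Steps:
$Z{\left(r \right)} = -44$ ($Z{\left(r \right)} = \left(-4\right) 11 = -44$)
$n{\left(K,E \right)} = -9 + K$
$Y{\left(D \right)} = -8$ ($Y{\left(D \right)} = -9 + 1 = -8$)
$b = 1488$ ($b = - 8 \left(-44 - 142\right) = \left(-8\right) \left(-186\right) = 1488$)
$b + 159678 = 1488 + 159678 = 161166$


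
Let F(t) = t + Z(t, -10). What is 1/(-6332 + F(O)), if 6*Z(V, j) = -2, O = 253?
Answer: -3/18238 ≈ -0.00016449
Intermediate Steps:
Z(V, j) = -⅓ (Z(V, j) = (⅙)*(-2) = -⅓)
F(t) = -⅓ + t (F(t) = t - ⅓ = -⅓ + t)
1/(-6332 + F(O)) = 1/(-6332 + (-⅓ + 253)) = 1/(-6332 + 758/3) = 1/(-18238/3) = -3/18238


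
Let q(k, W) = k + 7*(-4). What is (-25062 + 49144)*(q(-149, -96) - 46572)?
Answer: -1125809418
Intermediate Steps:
q(k, W) = -28 + k (q(k, W) = k - 28 = -28 + k)
(-25062 + 49144)*(q(-149, -96) - 46572) = (-25062 + 49144)*((-28 - 149) - 46572) = 24082*(-177 - 46572) = 24082*(-46749) = -1125809418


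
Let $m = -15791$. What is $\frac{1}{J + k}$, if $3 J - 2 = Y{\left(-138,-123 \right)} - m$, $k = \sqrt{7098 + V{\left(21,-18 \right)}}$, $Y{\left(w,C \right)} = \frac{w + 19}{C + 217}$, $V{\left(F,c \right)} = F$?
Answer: $\frac{418607286}{2202945511573} - \frac{238572 \sqrt{791}}{2202945511573} \approx 0.00018698$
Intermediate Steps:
$Y{\left(w,C \right)} = \frac{19 + w}{217 + C}$
$k = 3 \sqrt{791}$ ($k = \sqrt{7098 + 21} = \sqrt{7119} = 3 \sqrt{791} \approx 84.374$)
$J = \frac{1484423}{282}$ ($J = \frac{2}{3} + \frac{\frac{19 - 138}{217 - 123} - -15791}{3} = \frac{2}{3} + \frac{\frac{1}{94} \left(-119\right) + 15791}{3} = \frac{2}{3} + \frac{- \frac{119}{94} + 15791}{3} = \frac{2}{3} + \frac{1}{3} \cdot \frac{1484235}{94} = \frac{2}{3} + \frac{494745}{94} = \frac{1484423}{282} \approx 5263.9$)
$\frac{1}{J + k} = \frac{1}{\frac{1484423}{282} + 3 \sqrt{791}}$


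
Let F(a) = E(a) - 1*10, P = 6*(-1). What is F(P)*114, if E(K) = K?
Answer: -1824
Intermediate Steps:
P = -6
F(a) = -10 + a (F(a) = a - 1*10 = a - 10 = -10 + a)
F(P)*114 = (-10 - 6)*114 = -16*114 = -1824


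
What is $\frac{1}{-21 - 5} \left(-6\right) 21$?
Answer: $\frac{63}{13} \approx 4.8462$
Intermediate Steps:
$\frac{1}{-21 - 5} \left(-6\right) 21 = \frac{1}{-26} \left(-6\right) 21 = \left(- \frac{1}{26}\right) \left(-6\right) 21 = \frac{3}{13} \cdot 21 = \frac{63}{13}$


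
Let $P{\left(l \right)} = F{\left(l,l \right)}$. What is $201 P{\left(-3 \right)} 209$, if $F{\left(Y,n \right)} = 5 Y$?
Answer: $-630135$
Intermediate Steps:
$P{\left(l \right)} = 5 l$
$201 P{\left(-3 \right)} 209 = 201 \cdot 5 \left(-3\right) 209 = 201 \left(-15\right) 209 = \left(-3015\right) 209 = -630135$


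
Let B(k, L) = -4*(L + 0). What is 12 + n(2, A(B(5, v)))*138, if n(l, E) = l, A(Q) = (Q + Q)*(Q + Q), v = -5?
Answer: 288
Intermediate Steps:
B(k, L) = -4*L
A(Q) = 4*Q² (A(Q) = (2*Q)*(2*Q) = 4*Q²)
12 + n(2, A(B(5, v)))*138 = 12 + 2*138 = 12 + 276 = 288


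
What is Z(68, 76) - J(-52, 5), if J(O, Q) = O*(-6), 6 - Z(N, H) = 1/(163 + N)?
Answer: -70687/231 ≈ -306.00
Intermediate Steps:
Z(N, H) = 6 - 1/(163 + N)
J(O, Q) = -6*O
Z(68, 76) - J(-52, 5) = (977 + 6*68)/(163 + 68) - (-6)*(-52) = (977 + 408)/231 - 1*312 = (1/231)*1385 - 312 = 1385/231 - 312 = -70687/231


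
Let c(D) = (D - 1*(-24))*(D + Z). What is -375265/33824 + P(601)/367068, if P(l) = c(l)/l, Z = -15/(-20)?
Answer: -20693422647505/1865460131808 ≈ -11.093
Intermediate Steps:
Z = ¾ (Z = -15*(-1/20) = ¾ ≈ 0.75000)
c(D) = (24 + D)*(¾ + D) (c(D) = (D - 1*(-24))*(D + ¾) = (D + 24)*(¾ + D) = (24 + D)*(¾ + D))
P(l) = (18 + l² + 99*l/4)/l
-375265/33824 + P(601)/367068 = -375265/33824 + (99/4 + 601 + 18/601)/367068 = -375265*1/33824 + (99/4 + 601 + 18*(1/601))*(1/367068) = -375265/33824 + (99/4 + 601 + 18/601)*(1/367068) = -375265/33824 + (1504375/2404)*(1/367068) = -375265/33824 + 1504375/882431472 = -20693422647505/1865460131808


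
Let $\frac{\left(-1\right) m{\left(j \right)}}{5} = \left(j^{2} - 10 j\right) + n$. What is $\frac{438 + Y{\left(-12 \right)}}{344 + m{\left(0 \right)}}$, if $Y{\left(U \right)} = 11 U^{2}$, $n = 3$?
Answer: $\frac{2022}{329} \approx 6.1459$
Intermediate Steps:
$m{\left(j \right)} = -15 - 5 j^{2} + 50 j$ ($m{\left(j \right)} = - 5 \left(\left(j^{2} - 10 j\right) + 3\right) = - 5 \left(3 + j^{2} - 10 j\right) = -15 - 5 j^{2} + 50 j$)
$\frac{438 + Y{\left(-12 \right)}}{344 + m{\left(0 \right)}} = \frac{438 + 11 \left(-12\right)^{2}}{344 - \left(15 + 5 \cdot 0^{2}\right)} = \frac{438 + 11 \cdot 144}{344 - 15} = \frac{438 + 1584}{344 + \left(-15 + 0 + 0\right)} = \frac{2022}{344 - 15} = \frac{2022}{329}$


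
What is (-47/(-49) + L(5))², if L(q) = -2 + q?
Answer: 37636/2401 ≈ 15.675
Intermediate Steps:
(-47/(-49) + L(5))² = (-47/(-49) + (-2 + 5))² = (-47*(-1/49) + 3)² = (47/49 + 3)² = (194/49)² = 37636/2401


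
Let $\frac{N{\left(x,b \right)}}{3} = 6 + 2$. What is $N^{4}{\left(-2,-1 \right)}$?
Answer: $331776$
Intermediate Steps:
$N{\left(x,b \right)} = 24$ ($N{\left(x,b \right)} = 3 \left(6 + 2\right) = 3 \cdot 8 = 24$)
$N^{4}{\left(-2,-1 \right)} = 24^{4} = 331776$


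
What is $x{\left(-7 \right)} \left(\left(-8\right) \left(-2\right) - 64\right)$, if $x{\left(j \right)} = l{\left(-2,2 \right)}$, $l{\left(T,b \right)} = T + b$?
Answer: $0$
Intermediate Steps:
$x{\left(j \right)} = 0$ ($x{\left(j \right)} = -2 + 2 = 0$)
$x{\left(-7 \right)} \left(\left(-8\right) \left(-2\right) - 64\right) = 0 \left(\left(-8\right) \left(-2\right) - 64\right) = 0 \left(16 - 64\right) = 0 \left(-48\right) = 0$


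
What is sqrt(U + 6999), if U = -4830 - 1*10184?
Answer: I*sqrt(8015) ≈ 89.526*I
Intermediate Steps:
U = -15014 (U = -4830 - 10184 = -15014)
sqrt(U + 6999) = sqrt(-15014 + 6999) = sqrt(-8015) = I*sqrt(8015)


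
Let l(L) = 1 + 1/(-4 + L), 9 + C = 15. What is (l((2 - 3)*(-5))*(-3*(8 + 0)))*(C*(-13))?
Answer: 3744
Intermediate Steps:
C = 6 (C = -9 + 15 = 6)
(l((2 - 3)*(-5))*(-3*(8 + 0)))*(C*(-13)) = (((-3 + (2 - 3)*(-5))/(-4 + (2 - 3)*(-5)))*(-3*(8 + 0)))*(6*(-13)) = (((-3 - 1*(-5))/(-4 - 1*(-5)))*(-3*8))*(-78) = (((-3 + 5)/(-4 + 5))*(-24))*(-78) = ((2/1)*(-24))*(-78) = ((1*2)*(-24))*(-78) = (2*(-24))*(-78) = -48*(-78) = 3744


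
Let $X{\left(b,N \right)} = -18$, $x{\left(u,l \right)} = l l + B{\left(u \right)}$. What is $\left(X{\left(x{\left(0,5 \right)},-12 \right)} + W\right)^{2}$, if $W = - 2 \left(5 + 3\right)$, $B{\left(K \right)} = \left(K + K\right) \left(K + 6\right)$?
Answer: $1156$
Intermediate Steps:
$B{\left(K \right)} = 2 K \left(6 + K\right)$
$W = -16$ ($W = \left(-2\right) 8 = -16$)
$x{\left(u,l \right)} = l^{2} + 2 u \left(6 + u\right)$ ($x{\left(u,l \right)} = l l + 2 u \left(6 + u\right) = l^{2} + 2 u \left(6 + u\right)$)
$\left(X{\left(x{\left(0,5 \right)},-12 \right)} + W\right)^{2} = \left(-18 - 16\right)^{2} = \left(-34\right)^{2} = 1156$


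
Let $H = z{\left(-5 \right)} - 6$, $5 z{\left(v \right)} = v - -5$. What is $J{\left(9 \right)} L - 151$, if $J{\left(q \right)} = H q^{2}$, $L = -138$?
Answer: $66917$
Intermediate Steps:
$z{\left(v \right)} = 1 + \frac{v}{5}$ ($z{\left(v \right)} = \frac{v - -5}{5} = \frac{v + 5}{5} = \frac{5 + v}{5} = 1 + \frac{v}{5}$)
$H = -6$ ($H = \left(1 + \frac{1}{5} \left(-5\right)\right) - 6 = \left(1 - 1\right) - 6 = 0 - 6 = -6$)
$J{\left(q \right)} = - 6 q^{2}$
$J{\left(9 \right)} L - 151 = - 6 \cdot 9^{2} \left(-138\right) - 151 = \left(-6\right) 81 \left(-138\right) - 151 = \left(-486\right) \left(-138\right) - 151 = 67068 - 151 = 66917$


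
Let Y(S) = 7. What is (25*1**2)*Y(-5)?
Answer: 175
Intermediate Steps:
(25*1**2)*Y(-5) = (25*1**2)*7 = (25*1)*7 = 25*7 = 175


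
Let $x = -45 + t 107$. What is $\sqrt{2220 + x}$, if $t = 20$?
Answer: $\sqrt{4315} \approx 65.689$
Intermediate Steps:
$x = 2095$ ($x = -45 + 20 \cdot 107 = -45 + 2140 = 2095$)
$\sqrt{2220 + x} = \sqrt{2220 + 2095} = \sqrt{4315}$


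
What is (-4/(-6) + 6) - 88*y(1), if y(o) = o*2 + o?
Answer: -772/3 ≈ -257.33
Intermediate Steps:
y(o) = 3*o (y(o) = 2*o + o = 3*o)
(-4/(-6) + 6) - 88*y(1) = (-4/(-6) + 6) - 264 = (-⅙*(-4) + 6) - 88*3 = (⅔ + 6) - 264 = 20/3 - 264 = -772/3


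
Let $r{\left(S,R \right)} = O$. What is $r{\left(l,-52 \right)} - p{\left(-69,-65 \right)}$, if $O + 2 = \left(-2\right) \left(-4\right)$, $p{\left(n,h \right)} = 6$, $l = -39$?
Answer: $0$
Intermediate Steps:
$O = 6$ ($O = -2 - -8 = -2 + 8 = 6$)
$r{\left(S,R \right)} = 6$
$r{\left(l,-52 \right)} - p{\left(-69,-65 \right)} = 6 - 6 = 0$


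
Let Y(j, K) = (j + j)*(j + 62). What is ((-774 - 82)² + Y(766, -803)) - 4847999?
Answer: -2846767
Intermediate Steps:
Y(j, K) = 2*j*(62 + j) (Y(j, K) = (2*j)*(62 + j) = 2*j*(62 + j))
((-774 - 82)² + Y(766, -803)) - 4847999 = ((-774 - 82)² + 2*766*(62 + 766)) - 4847999 = ((-856)² + 2*766*828) - 4847999 = (732736 + 1268496) - 4847999 = 2001232 - 4847999 = -2846767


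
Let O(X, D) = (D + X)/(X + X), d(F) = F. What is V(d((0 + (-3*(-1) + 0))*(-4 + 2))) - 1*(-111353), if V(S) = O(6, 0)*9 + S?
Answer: 222703/2 ≈ 1.1135e+5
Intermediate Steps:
O(X, D) = (D + X)/(2*X) (O(X, D) = (D + X)/((2*X)) = (D + X)*(1/(2*X)) = (D + X)/(2*X))
V(S) = 9/2 + S (V(S) = ((½)*(0 + 6)/6)*9 + S = ((½)*(⅙)*6)*9 + S = (½)*9 + S = 9/2 + S)
V(d((0 + (-3*(-1) + 0))*(-4 + 2))) - 1*(-111353) = (9/2 + (0 + (-3*(-1) + 0))*(-4 + 2)) - 1*(-111353) = (9/2 + (0 + (3 + 0))*(-2)) + 111353 = (9/2 + (0 + 3)*(-2)) + 111353 = (9/2 + 3*(-2)) + 111353 = (9/2 - 6) + 111353 = -3/2 + 111353 = 222703/2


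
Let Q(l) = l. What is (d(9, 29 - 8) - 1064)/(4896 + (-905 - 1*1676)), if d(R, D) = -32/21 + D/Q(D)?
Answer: -4471/9723 ≈ -0.45984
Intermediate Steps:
d(R, D) = -11/21 (d(R, D) = -32/21 + D/D = -32*1/21 + 1 = -32/21 + 1 = -11/21)
(d(9, 29 - 8) - 1064)/(4896 + (-905 - 1*1676)) = (-11/21 - 1064)/(4896 + (-905 - 1*1676)) = -22355/(21*(4896 + (-905 - 1676))) = -22355/(21*(4896 - 2581)) = -22355/21/2315 = -22355/21*1/2315 = -4471/9723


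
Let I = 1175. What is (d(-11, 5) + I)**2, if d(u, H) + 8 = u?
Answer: 1336336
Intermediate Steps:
d(u, H) = -8 + u
(d(-11, 5) + I)**2 = ((-8 - 11) + 1175)**2 = (-19 + 1175)**2 = 1156**2 = 1336336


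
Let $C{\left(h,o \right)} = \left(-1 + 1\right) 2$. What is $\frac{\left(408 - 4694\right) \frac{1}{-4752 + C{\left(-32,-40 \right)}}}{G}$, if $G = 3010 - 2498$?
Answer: $\frac{2143}{1216512} \approx 0.0017616$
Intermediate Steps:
$C{\left(h,o \right)} = 0$ ($C{\left(h,o \right)} = 0 \cdot 2 = 0$)
$G = 512$
$\frac{\left(408 - 4694\right) \frac{1}{-4752 + C{\left(-32,-40 \right)}}}{G} = \frac{\left(408 - 4694\right) \frac{1}{-4752 + 0}}{512} = - \frac{4286}{-4752} \cdot \frac{1}{512} = \left(-4286\right) \left(- \frac{1}{4752}\right) \frac{1}{512} = \frac{2143}{2376} \cdot \frac{1}{512} = \frac{2143}{1216512}$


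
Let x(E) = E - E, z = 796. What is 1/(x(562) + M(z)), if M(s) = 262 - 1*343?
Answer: -1/81 ≈ -0.012346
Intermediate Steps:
M(s) = -81 (M(s) = 262 - 343 = -81)
x(E) = 0
1/(x(562) + M(z)) = 1/(0 - 81) = 1/(-81) = -1/81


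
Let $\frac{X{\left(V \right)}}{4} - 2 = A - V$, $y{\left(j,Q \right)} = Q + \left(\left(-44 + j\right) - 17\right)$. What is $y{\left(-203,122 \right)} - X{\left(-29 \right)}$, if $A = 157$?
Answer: $-894$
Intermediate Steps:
$y{\left(j,Q \right)} = -61 + Q + j$ ($y{\left(j,Q \right)} = Q + \left(-61 + j\right) = -61 + Q + j$)
$X{\left(V \right)} = 636 - 4 V$ ($X{\left(V \right)} = 8 + 4 \left(157 - V\right) = 8 - \left(-628 + 4 V\right) = 636 - 4 V$)
$y{\left(-203,122 \right)} - X{\left(-29 \right)} = \left(-61 + 122 - 203\right) - \left(636 - -116\right) = -142 - \left(636 + 116\right) = -142 - 752 = -894$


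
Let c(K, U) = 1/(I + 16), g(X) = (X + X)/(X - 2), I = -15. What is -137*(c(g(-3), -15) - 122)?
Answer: 16577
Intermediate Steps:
g(X) = 2*X/(-2 + X) (g(X) = (2*X)/(-2 + X) = 2*X/(-2 + X))
c(K, U) = 1 (c(K, U) = 1/(-15 + 16) = 1/1 = 1)
-137*(c(g(-3), -15) - 122) = -137*(1 - 122) = -137*(-121) = 16577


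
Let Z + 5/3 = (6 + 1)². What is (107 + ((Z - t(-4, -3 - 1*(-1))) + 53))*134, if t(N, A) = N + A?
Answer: 85760/3 ≈ 28587.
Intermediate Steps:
Z = 142/3 (Z = -5/3 + (6 + 1)² = -5/3 + 7² = -5/3 + 49 = 142/3 ≈ 47.333)
t(N, A) = A + N
(107 + ((Z - t(-4, -3 - 1*(-1))) + 53))*134 = (107 + ((142/3 - ((-3 - 1*(-1)) - 4)) + 53))*134 = (107 + ((142/3 - ((-3 + 1) - 4)) + 53))*134 = (107 + ((142/3 - (-2 - 4)) + 53))*134 = (107 + ((142/3 - 1*(-6)) + 53))*134 = (107 + ((142/3 + 6) + 53))*134 = (107 + (160/3 + 53))*134 = (107 + 319/3)*134 = (640/3)*134 = 85760/3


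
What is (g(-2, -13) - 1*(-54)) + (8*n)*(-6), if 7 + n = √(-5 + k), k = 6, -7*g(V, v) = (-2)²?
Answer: 2390/7 ≈ 341.43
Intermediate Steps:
g(V, v) = -4/7 (g(V, v) = -⅐*(-2)² = -⅐*4 = -4/7)
n = -6 (n = -7 + √(-5 + 6) = -7 + √1 = -7 + 1 = -6)
(g(-2, -13) - 1*(-54)) + (8*n)*(-6) = (-4/7 - 1*(-54)) + (8*(-6))*(-6) = (-4/7 + 54) - 48*(-6) = 374/7 + 288 = 2390/7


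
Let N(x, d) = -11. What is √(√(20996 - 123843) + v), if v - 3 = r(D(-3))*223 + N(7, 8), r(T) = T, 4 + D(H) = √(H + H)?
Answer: √(-900 + I*√102847 + 223*I*√6) ≈ 13.222 + 32.784*I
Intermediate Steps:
D(H) = -4 + √2*√H (D(H) = -4 + √(H + H) = -4 + √(2*H) = -4 + √2*√H)
v = -900 + 223*I*√6 (v = 3 + ((-4 + √2*√(-3))*223 - 11) = 3 + ((-4 + √2*(I*√3))*223 - 11) = 3 + ((-4 + I*√6)*223 - 11) = 3 + ((-892 + 223*I*√6) - 11) = 3 + (-903 + 223*I*√6) = -900 + 223*I*√6 ≈ -900.0 + 546.24*I)
√(√(20996 - 123843) + v) = √(√(20996 - 123843) + (-900 + 223*I*√6)) = √(√(-102847) + (-900 + 223*I*√6)) = √(I*√102847 + (-900 + 223*I*√6)) = √(-900 + I*√102847 + 223*I*√6)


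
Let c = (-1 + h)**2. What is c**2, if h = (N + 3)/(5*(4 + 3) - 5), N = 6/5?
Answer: 3418801/6250000 ≈ 0.54701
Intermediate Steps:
N = 6/5 (N = 6*(1/5) = 6/5 ≈ 1.2000)
h = 7/50 (h = (6/5 + 3)/(5*(4 + 3) - 5) = 21/(5*(5*7 - 5)) = 21/(5*(35 - 5)) = (21/5)/30 = (21/5)*(1/30) = 7/50 ≈ 0.14000)
c = 1849/2500 (c = (-1 + 7/50)**2 = (-43/50)**2 = 1849/2500 ≈ 0.73960)
c**2 = (1849/2500)**2 = 3418801/6250000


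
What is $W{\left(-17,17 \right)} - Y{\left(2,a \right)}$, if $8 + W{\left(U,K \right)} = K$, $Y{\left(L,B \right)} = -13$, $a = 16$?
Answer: $22$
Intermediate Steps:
$W{\left(U,K \right)} = -8 + K$
$W{\left(-17,17 \right)} - Y{\left(2,a \right)} = \left(-8 + 17\right) - -13 = 9 + 13 = 22$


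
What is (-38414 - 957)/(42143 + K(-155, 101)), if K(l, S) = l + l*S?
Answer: -39371/26333 ≈ -1.4951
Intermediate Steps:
K(l, S) = l + S*l
(-38414 - 957)/(42143 + K(-155, 101)) = (-38414 - 957)/(42143 - 155*(1 + 101)) = -39371/(42143 - 155*102) = -39371/(42143 - 15810) = -39371/26333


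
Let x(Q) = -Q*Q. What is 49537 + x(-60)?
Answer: 45937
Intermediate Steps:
x(Q) = -Q**2
49537 + x(-60) = 49537 - 1*(-60)**2 = 49537 - 1*3600 = 49537 - 3600 = 45937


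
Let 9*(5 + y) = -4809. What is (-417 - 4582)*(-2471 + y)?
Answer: 45145969/3 ≈ 1.5049e+7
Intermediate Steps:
y = -1618/3 (y = -5 + (⅑)*(-4809) = -5 - 1603/3 = -1618/3 ≈ -539.33)
(-417 - 4582)*(-2471 + y) = (-417 - 4582)*(-2471 - 1618/3) = -4999*(-9031/3) = 45145969/3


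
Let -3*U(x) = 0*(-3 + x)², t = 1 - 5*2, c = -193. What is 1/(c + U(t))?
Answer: -1/193 ≈ -0.0051813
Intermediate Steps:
t = -9 (t = 1 - 10 = -9)
U(x) = 0 (U(x) = -0*(-3 + x)² = -⅓*0 = 0)
1/(c + U(t)) = 1/(-193 + 0) = 1/(-193) = -1/193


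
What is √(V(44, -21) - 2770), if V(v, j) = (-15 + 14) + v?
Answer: 3*I*√303 ≈ 52.221*I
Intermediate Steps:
V(v, j) = -1 + v
√(V(44, -21) - 2770) = √((-1 + 44) - 2770) = √(43 - 2770) = √(-2727) = 3*I*√303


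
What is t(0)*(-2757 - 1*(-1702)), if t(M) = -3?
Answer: 3165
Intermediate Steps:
t(0)*(-2757 - 1*(-1702)) = -3*(-2757 - 1*(-1702)) = -3*(-2757 + 1702) = -3*(-1055) = 3165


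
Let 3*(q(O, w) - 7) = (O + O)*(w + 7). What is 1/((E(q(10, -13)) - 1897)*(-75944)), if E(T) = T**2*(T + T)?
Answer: 1/5602464824 ≈ 1.7849e-10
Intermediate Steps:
q(O, w) = 7 + 2*O*(7 + w)/3 (q(O, w) = 7 + ((O + O)*(w + 7))/3 = 7 + ((2*O)*(7 + w))/3 = 7 + (2*O*(7 + w))/3 = 7 + 2*O*(7 + w)/3)
E(T) = 2*T**3 (E(T) = T**2*(2*T) = 2*T**3)
1/((E(q(10, -13)) - 1897)*(-75944)) = 1/((2*(7 + (14/3)*10 + (2/3)*10*(-13))**3 - 1897)*(-75944)) = -1/75944/(2*(7 + 140/3 - 260/3)**3 - 1897) = -1/75944/(2*(-33)**3 - 1897) = -1/75944/(2*(-35937) - 1897) = -1/75944/(-71874 - 1897) = -1/75944/(-73771) = -1/73771*(-1/75944) = 1/5602464824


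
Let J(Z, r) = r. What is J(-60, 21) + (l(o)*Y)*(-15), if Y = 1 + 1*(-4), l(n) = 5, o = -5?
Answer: 246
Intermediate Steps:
Y = -3 (Y = 1 - 4 = -3)
J(-60, 21) + (l(o)*Y)*(-15) = 21 + (5*(-3))*(-15) = 21 - 15*(-15) = 21 + 225 = 246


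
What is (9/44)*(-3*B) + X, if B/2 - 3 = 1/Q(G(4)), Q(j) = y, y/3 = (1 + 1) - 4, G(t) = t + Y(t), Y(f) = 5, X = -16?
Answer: -857/44 ≈ -19.477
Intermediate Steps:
G(t) = 5 + t (G(t) = t + 5 = 5 + t)
y = -6 (y = 3*((1 + 1) - 4) = 3*(2 - 4) = 3*(-2) = -6)
Q(j) = -6
B = 17/3 (B = 6 + 2/(-6) = 6 + 2*(-1/6) = 6 - 1/3 = 17/3 ≈ 5.6667)
(9/44)*(-3*B) + X = (9/44)*(-3*17/3) - 16 = (9*(1/44))*(-17) - 16 = (9/44)*(-17) - 16 = -153/44 - 16 = -857/44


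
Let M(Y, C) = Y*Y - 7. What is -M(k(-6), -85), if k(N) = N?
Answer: -29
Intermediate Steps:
M(Y, C) = -7 + Y² (M(Y, C) = Y² - 7 = -7 + Y²)
-M(k(-6), -85) = -(-7 + (-6)²) = -(-7 + 36) = -1*29 = -29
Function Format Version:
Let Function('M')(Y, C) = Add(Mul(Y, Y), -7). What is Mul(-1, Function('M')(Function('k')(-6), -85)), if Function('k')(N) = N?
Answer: -29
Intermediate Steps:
Function('M')(Y, C) = Add(-7, Pow(Y, 2)) (Function('M')(Y, C) = Add(Pow(Y, 2), -7) = Add(-7, Pow(Y, 2)))
Mul(-1, Function('M')(Function('k')(-6), -85)) = Mul(-1, Add(-7, Pow(-6, 2))) = Mul(-1, Add(-7, 36)) = Mul(-1, 29) = -29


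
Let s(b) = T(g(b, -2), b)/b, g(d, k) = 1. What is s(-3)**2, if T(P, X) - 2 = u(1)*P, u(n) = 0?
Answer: 4/9 ≈ 0.44444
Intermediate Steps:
T(P, X) = 2 (T(P, X) = 2 + 0*P = 2 + 0 = 2)
s(b) = 2/b
s(-3)**2 = (2/(-3))**2 = (2*(-1/3))**2 = (-2/3)**2 = 4/9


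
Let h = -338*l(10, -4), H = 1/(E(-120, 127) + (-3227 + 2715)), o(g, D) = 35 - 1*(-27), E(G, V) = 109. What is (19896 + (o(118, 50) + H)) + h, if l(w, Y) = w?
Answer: 6680933/403 ≈ 16578.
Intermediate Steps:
o(g, D) = 62 (o(g, D) = 35 + 27 = 62)
H = -1/403 (H = 1/(109 + (-3227 + 2715)) = 1/(109 - 512) = 1/(-403) = -1/403 ≈ -0.0024814)
h = -3380 (h = -338*10 = -3380)
(19896 + (o(118, 50) + H)) + h = (19896 + (62 - 1/403)) - 3380 = (19896 + 24985/403) - 3380 = 8043073/403 - 3380 = 6680933/403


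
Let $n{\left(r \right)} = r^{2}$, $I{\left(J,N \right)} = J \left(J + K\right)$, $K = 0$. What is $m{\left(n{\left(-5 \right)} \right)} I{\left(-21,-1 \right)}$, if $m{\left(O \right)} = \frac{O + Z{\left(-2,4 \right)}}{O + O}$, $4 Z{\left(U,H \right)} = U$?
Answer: $\frac{21609}{100} \approx 216.09$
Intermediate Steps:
$Z{\left(U,H \right)} = \frac{U}{4}$
$I{\left(J,N \right)} = J^{2}$ ($I{\left(J,N \right)} = J \left(J + 0\right) = J J = J^{2}$)
$m{\left(O \right)} = \frac{- \frac{1}{2} + O}{2 O}$ ($m{\left(O \right)} = \frac{O + \frac{1}{4} \left(-2\right)}{O + O} = \frac{O - \frac{1}{2}}{2 O} = \left(- \frac{1}{2} + O\right) \frac{1}{2 O} = \frac{- \frac{1}{2} + O}{2 O}$)
$m{\left(n{\left(-5 \right)} \right)} I{\left(-21,-1 \right)} = \frac{-1 + 2 \left(-5\right)^{2}}{4 \left(-5\right)^{2}} \left(-21\right)^{2} = \frac{-1 + 2 \cdot 25}{4 \cdot 25} \cdot 441 = \frac{1}{4} \cdot \frac{1}{25} \left(-1 + 50\right) 441 = \frac{1}{4} \cdot \frac{1}{25} \cdot 49 \cdot 441 = \frac{49}{100} \cdot 441 = \frac{21609}{100}$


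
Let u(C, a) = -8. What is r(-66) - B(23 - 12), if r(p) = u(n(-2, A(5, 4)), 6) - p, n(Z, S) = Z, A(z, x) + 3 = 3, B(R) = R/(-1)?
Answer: 69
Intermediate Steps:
B(R) = -R (B(R) = R*(-1) = -R)
A(z, x) = 0 (A(z, x) = -3 + 3 = 0)
r(p) = -8 - p
r(-66) - B(23 - 12) = (-8 - 1*(-66)) - (-1)*(23 - 12) = (-8 + 66) - (-1)*11 = 58 - 1*(-11) = 58 + 11 = 69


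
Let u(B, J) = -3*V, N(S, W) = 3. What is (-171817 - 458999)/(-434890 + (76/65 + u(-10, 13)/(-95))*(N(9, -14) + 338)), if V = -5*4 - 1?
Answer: 51937184/35791735 ≈ 1.4511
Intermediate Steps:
V = -21 (V = -20 - 1 = -21)
u(B, J) = 63 (u(B, J) = -3*(-21) = 63)
(-171817 - 458999)/(-434890 + (76/65 + u(-10, 13)/(-95))*(N(9, -14) + 338)) = (-171817 - 458999)/(-434890 + (76/65 + 63/(-95))*(3 + 338)) = -630816/(-434890 + (76*(1/65) + 63*(-1/95))*341) = -630816/(-434890 + (76/65 - 63/95)*341) = -630816/(-434890 + (125/247)*341) = -630816/(-434890 + 42625/247) = -630816/(-107375205/247) = -630816*(-247/107375205) = 51937184/35791735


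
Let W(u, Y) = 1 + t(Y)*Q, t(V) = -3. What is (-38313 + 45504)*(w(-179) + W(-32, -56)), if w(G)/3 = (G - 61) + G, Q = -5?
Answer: -8924031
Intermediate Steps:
W(u, Y) = 16 (W(u, Y) = 1 - 3*(-5) = 1 + 15 = 16)
w(G) = -183 + 6*G (w(G) = 3*((G - 61) + G) = 3*((-61 + G) + G) = 3*(-61 + 2*G) = -183 + 6*G)
(-38313 + 45504)*(w(-179) + W(-32, -56)) = (-38313 + 45504)*((-183 + 6*(-179)) + 16) = 7191*((-183 - 1074) + 16) = 7191*(-1257 + 16) = 7191*(-1241) = -8924031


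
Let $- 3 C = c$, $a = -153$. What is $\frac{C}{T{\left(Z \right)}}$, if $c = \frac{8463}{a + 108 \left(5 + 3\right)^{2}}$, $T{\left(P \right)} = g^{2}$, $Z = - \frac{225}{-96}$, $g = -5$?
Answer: $- \frac{2821}{168975} \approx -0.016695$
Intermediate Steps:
$Z = \frac{75}{32}$ ($Z = \left(-225\right) \left(- \frac{1}{96}\right) = \frac{75}{32} \approx 2.3438$)
$T{\left(P \right)} = 25$ ($T{\left(P \right)} = \left(-5\right)^{2} = 25$)
$c = \frac{2821}{2253}$ ($c = \frac{8463}{-153 + 108 \left(5 + 3\right)^{2}} = \frac{8463}{-153 + 108 \cdot 8^{2}} = \frac{8463}{-153 + 108 \cdot 64} = \frac{8463}{-153 + 6912} = \frac{8463}{6759} = 8463 \cdot \frac{1}{6759} = \frac{2821}{2253} \approx 1.2521$)
$C = - \frac{2821}{6759}$ ($C = \left(- \frac{1}{3}\right) \frac{2821}{2253} = - \frac{2821}{6759} \approx -0.41737$)
$\frac{C}{T{\left(Z \right)}} = - \frac{2821}{6759 \cdot 25} = \left(- \frac{2821}{6759}\right) \frac{1}{25} = - \frac{2821}{168975}$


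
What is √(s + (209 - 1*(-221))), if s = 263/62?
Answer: √1669226/62 ≈ 20.838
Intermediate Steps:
s = 263/62 (s = 263*(1/62) = 263/62 ≈ 4.2419)
√(s + (209 - 1*(-221))) = √(263/62 + (209 - 1*(-221))) = √(263/62 + (209 + 221)) = √(263/62 + 430) = √(26923/62) = √1669226/62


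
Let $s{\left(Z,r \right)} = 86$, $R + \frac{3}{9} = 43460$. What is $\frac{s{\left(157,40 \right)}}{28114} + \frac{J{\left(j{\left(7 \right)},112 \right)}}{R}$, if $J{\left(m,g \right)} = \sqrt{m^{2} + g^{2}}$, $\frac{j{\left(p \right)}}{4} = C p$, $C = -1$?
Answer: $\frac{43}{14057} + \frac{84 \sqrt{17}}{130379} \approx 0.0057154$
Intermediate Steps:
$R = \frac{130379}{3}$ ($R = - \frac{1}{3} + 43460 = \frac{130379}{3} \approx 43460.0$)
$j{\left(p \right)} = - 4 p$ ($j{\left(p \right)} = 4 \left(- p\right) = - 4 p$)
$J{\left(m,g \right)} = \sqrt{g^{2} + m^{2}}$
$\frac{s{\left(157,40 \right)}}{28114} + \frac{J{\left(j{\left(7 \right)},112 \right)}}{R} = \frac{86}{28114} + \frac{\sqrt{112^{2} + \left(\left(-4\right) 7\right)^{2}}}{\frac{130379}{3}} = 86 \cdot \frac{1}{28114} + \sqrt{12544 + \left(-28\right)^{2}} \cdot \frac{3}{130379} = \frac{43}{14057} + \sqrt{12544 + 784} \cdot \frac{3}{130379} = \frac{43}{14057} + \sqrt{13328} \cdot \frac{3}{130379} = \frac{43}{14057} + 28 \sqrt{17} \cdot \frac{3}{130379} = \frac{43}{14057} + \frac{84 \sqrt{17}}{130379}$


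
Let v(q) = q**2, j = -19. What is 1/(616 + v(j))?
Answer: 1/977 ≈ 0.0010235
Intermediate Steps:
1/(616 + v(j)) = 1/(616 + (-19)**2) = 1/(616 + 361) = 1/977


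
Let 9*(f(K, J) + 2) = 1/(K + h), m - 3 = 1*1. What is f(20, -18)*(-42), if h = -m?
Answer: 2009/24 ≈ 83.708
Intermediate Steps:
m = 4 (m = 3 + 1*1 = 3 + 1 = 4)
h = -4 (h = -1*4 = -4)
f(K, J) = -2 + 1/(9*(-4 + K)) (f(K, J) = -2 + 1/(9*(K - 4)) = -2 + 1/(9*(-4 + K)))
f(20, -18)*(-42) = ((73 - 18*20)/(9*(-4 + 20)))*(-42) = ((1/9)*(73 - 360)/16)*(-42) = ((1/9)*(1/16)*(-287))*(-42) = -287/144*(-42) = 2009/24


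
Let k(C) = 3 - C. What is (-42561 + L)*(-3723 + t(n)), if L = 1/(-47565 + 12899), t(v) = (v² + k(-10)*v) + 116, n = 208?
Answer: -62500250819347/34666 ≈ -1.8029e+9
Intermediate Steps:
t(v) = 116 + v² + 13*v (t(v) = (v² + (3 - 1*(-10))*v) + 116 = (v² + (3 + 10)*v) + 116 = (v² + 13*v) + 116 = 116 + v² + 13*v)
L = -1/34666 (L = 1/(-34666) = -1/34666 ≈ -2.8847e-5)
(-42561 + L)*(-3723 + t(n)) = (-42561 - 1/34666)*(-3723 + (116 + 208² + 13*208)) = -1475419627*(-3723 + (116 + 43264 + 2704))/34666 = -1475419627*(-3723 + 46084)/34666 = -1475419627/34666*42361 = -62500250819347/34666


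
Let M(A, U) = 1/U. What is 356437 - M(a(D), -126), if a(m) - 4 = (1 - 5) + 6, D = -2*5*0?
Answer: 44911063/126 ≈ 3.5644e+5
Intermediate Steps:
D = 0 (D = -10*0 = 0)
a(m) = 6 (a(m) = 4 + ((1 - 5) + 6) = 4 + (-4 + 6) = 4 + 2 = 6)
356437 - M(a(D), -126) = 356437 - 1/(-126) = 356437 - 1*(-1/126) = 356437 + 1/126 = 44911063/126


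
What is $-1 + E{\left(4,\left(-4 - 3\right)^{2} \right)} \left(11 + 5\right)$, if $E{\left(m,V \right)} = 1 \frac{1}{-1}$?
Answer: $-17$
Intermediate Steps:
$E{\left(m,V \right)} = -1$ ($E{\left(m,V \right)} = 1 \left(-1\right) = -1$)
$-1 + E{\left(4,\left(-4 - 3\right)^{2} \right)} \left(11 + 5\right) = -1 - \left(11 + 5\right) = -1 - 16 = -17$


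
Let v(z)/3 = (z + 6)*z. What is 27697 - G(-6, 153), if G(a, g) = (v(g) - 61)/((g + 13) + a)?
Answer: 108965/4 ≈ 27241.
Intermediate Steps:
v(z) = 3*z*(6 + z) (v(z) = 3*((z + 6)*z) = 3*((6 + z)*z) = 3*(z*(6 + z)) = 3*z*(6 + z))
G(a, g) = (-61 + 3*g*(6 + g))/(13 + a + g) (G(a, g) = (3*g*(6 + g) - 61)/((g + 13) + a) = (-61 + 3*g*(6 + g))/((13 + g) + a) = (-61 + 3*g*(6 + g))/(13 + a + g))
27697 - G(-6, 153) = 27697 - (-61 + 3*153*(6 + 153))/(13 - 6 + 153) = 27697 - (-61 + 3*153*159)/160 = 27697 - (-61 + 72981)/160 = 27697 - 72920/160 = 27697 - 1*1823/4 = 27697 - 1823/4 = 108965/4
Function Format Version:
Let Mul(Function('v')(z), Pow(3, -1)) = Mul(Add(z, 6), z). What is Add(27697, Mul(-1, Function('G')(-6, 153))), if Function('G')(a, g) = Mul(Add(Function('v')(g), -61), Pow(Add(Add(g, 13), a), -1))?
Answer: Rational(108965, 4) ≈ 27241.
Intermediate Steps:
Function('v')(z) = Mul(3, z, Add(6, z)) (Function('v')(z) = Mul(3, Mul(Add(z, 6), z)) = Mul(3, Mul(Add(6, z), z)) = Mul(3, Mul(z, Add(6, z))) = Mul(3, z, Add(6, z)))
Function('G')(a, g) = Mul(Pow(Add(13, a, g), -1), Add(-61, Mul(3, g, Add(6, g)))) (Function('G')(a, g) = Mul(Add(Mul(3, g, Add(6, g)), -61), Pow(Add(Add(g, 13), a), -1)) = Mul(Add(-61, Mul(3, g, Add(6, g))), Pow(Add(Add(13, g), a), -1)) = Mul(Add(-61, Mul(3, g, Add(6, g))), Pow(Add(13, a, g), -1)) = Mul(Pow(Add(13, a, g), -1), Add(-61, Mul(3, g, Add(6, g)))))
Add(27697, Mul(-1, Function('G')(-6, 153))) = Add(27697, Mul(-1, Mul(Pow(Add(13, -6, 153), -1), Add(-61, Mul(3, 153, Add(6, 153)))))) = Add(27697, Mul(-1, Mul(Pow(160, -1), Add(-61, Mul(3, 153, 159))))) = Add(27697, Mul(-1, Mul(Rational(1, 160), Add(-61, 72981)))) = Add(27697, Mul(-1, Mul(Rational(1, 160), 72920))) = Add(27697, Mul(-1, Rational(1823, 4))) = Add(27697, Rational(-1823, 4)) = Rational(108965, 4)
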